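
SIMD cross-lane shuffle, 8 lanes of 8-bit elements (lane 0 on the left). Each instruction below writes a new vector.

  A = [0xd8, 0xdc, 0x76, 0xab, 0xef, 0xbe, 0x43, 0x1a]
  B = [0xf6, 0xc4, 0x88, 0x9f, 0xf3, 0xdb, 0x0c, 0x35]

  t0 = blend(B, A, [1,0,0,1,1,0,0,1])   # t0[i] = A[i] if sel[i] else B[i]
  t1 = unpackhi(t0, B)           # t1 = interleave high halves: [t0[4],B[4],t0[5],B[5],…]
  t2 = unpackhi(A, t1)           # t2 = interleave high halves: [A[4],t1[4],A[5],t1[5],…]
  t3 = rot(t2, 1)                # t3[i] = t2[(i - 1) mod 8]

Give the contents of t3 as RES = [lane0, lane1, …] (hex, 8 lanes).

t0 = [0xd8, 0xc4, 0x88, 0xab, 0xef, 0xdb, 0x0c, 0x1a]
t1 = [0xef, 0xf3, 0xdb, 0xdb, 0x0c, 0x0c, 0x1a, 0x35]
t2 = [0xef, 0x0c, 0xbe, 0x0c, 0x43, 0x1a, 0x1a, 0x35]
t3 = [0x35, 0xef, 0x0c, 0xbe, 0x0c, 0x43, 0x1a, 0x1a]

RES = [0x35, 0xef, 0x0c, 0xbe, 0x0c, 0x43, 0x1a, 0x1a]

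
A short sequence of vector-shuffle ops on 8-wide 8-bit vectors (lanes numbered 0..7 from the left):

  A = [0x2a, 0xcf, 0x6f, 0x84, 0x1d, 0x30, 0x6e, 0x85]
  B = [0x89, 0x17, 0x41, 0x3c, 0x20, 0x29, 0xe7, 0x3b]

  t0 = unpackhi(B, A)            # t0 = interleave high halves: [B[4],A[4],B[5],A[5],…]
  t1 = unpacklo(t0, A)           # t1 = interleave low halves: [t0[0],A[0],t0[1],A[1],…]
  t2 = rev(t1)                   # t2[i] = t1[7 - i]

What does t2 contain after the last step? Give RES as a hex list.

RES = [ 0x84  0x30  0x6f  0x29  0xcf  0x1d  0x2a  0x20 ]

t0 = [0x20, 0x1d, 0x29, 0x30, 0xe7, 0x6e, 0x3b, 0x85]
t1 = [0x20, 0x2a, 0x1d, 0xcf, 0x29, 0x6f, 0x30, 0x84]
t2 = [0x84, 0x30, 0x6f, 0x29, 0xcf, 0x1d, 0x2a, 0x20]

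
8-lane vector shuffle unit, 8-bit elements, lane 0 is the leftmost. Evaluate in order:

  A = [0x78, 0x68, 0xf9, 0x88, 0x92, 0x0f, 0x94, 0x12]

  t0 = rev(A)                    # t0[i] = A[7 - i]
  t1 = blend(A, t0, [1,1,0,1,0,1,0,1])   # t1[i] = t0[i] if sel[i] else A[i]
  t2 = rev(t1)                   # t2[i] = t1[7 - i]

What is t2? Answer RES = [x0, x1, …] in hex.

RES = [ 0x78  0x94  0xf9  0x92  0x92  0xf9  0x94  0x12 ]

→ t0 |12|94|0f|92|88|f9|68|78|
→ t1 |12|94|f9|92|92|f9|94|78|
→ t2 |78|94|f9|92|92|f9|94|12|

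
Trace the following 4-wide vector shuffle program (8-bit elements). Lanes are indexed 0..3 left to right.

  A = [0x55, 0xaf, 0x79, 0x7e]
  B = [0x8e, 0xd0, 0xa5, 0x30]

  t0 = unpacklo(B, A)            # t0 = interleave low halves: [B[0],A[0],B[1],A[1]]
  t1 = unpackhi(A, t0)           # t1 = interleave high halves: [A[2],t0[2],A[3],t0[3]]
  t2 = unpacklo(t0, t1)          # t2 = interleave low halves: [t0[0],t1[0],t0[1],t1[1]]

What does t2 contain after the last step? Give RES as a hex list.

→ t0 |8e|55|d0|af|
→ t1 |79|d0|7e|af|
→ t2 |8e|79|55|d0|

RES = [0x8e, 0x79, 0x55, 0xd0]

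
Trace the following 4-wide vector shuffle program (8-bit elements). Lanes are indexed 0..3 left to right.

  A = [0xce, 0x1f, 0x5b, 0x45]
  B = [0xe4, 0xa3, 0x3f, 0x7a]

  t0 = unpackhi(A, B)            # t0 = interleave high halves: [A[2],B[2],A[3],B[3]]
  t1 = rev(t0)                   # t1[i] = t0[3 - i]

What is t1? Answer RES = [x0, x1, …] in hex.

RES = [0x7a, 0x45, 0x3f, 0x5b]

→ t0 |5b|3f|45|7a|
→ t1 |7a|45|3f|5b|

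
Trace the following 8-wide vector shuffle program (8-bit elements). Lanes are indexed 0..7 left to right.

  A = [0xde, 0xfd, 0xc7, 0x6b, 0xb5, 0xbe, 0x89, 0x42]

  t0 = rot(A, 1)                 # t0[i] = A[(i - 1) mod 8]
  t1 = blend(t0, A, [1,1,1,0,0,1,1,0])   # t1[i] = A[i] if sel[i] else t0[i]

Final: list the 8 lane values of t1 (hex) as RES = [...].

RES = [0xde, 0xfd, 0xc7, 0xc7, 0x6b, 0xbe, 0x89, 0x89]

→ t0 |42|de|fd|c7|6b|b5|be|89|
→ t1 |de|fd|c7|c7|6b|be|89|89|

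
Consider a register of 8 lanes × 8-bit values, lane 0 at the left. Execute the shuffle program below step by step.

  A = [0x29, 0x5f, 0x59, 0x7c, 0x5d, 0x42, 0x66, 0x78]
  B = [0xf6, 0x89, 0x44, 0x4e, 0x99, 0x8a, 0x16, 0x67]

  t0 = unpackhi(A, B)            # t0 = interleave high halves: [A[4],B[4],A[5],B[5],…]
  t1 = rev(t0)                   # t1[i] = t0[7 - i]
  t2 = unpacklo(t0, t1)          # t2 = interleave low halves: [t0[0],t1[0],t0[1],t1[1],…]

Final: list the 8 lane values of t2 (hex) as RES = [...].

  t0: 5d 99 42 8a 66 16 78 67
  t1: 67 78 16 66 8a 42 99 5d
  t2: 5d 67 99 78 42 16 8a 66

RES = [ 0x5d  0x67  0x99  0x78  0x42  0x16  0x8a  0x66 ]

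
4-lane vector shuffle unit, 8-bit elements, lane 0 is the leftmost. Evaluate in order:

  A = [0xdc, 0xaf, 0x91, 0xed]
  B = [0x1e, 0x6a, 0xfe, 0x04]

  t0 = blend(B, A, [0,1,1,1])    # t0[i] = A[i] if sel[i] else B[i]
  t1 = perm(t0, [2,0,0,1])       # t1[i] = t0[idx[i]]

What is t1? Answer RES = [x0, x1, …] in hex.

→ t0 |1e|af|91|ed|
→ t1 |91|1e|1e|af|

RES = [ 0x91  0x1e  0x1e  0xaf ]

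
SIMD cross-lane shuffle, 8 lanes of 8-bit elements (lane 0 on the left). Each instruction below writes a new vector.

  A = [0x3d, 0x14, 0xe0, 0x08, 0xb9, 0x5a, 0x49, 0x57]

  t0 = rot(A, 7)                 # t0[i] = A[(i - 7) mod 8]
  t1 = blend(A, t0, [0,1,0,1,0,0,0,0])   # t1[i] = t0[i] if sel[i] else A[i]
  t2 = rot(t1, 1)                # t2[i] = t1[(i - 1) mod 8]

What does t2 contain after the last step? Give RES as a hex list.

RES = [ 0x57  0x3d  0xe0  0xe0  0xb9  0xb9  0x5a  0x49 ]

  t0: 14 e0 08 b9 5a 49 57 3d
  t1: 3d e0 e0 b9 b9 5a 49 57
  t2: 57 3d e0 e0 b9 b9 5a 49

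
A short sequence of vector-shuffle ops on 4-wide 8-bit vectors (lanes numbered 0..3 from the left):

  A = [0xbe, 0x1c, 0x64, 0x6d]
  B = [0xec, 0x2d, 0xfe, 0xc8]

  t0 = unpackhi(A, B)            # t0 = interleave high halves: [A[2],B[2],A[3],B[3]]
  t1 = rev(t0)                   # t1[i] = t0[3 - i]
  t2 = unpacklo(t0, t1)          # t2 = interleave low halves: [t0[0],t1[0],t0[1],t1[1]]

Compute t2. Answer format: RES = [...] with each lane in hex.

RES = [0x64, 0xc8, 0xfe, 0x6d]

t0 = [0x64, 0xfe, 0x6d, 0xc8]
t1 = [0xc8, 0x6d, 0xfe, 0x64]
t2 = [0x64, 0xc8, 0xfe, 0x6d]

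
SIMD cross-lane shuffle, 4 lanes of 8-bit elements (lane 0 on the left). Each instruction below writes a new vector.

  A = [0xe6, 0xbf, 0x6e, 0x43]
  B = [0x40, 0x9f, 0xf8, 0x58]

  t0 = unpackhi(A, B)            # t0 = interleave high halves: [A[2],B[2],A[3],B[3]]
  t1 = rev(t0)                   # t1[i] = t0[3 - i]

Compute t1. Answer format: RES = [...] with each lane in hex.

RES = [ 0x58  0x43  0xf8  0x6e ]

→ t0 |6e|f8|43|58|
→ t1 |58|43|f8|6e|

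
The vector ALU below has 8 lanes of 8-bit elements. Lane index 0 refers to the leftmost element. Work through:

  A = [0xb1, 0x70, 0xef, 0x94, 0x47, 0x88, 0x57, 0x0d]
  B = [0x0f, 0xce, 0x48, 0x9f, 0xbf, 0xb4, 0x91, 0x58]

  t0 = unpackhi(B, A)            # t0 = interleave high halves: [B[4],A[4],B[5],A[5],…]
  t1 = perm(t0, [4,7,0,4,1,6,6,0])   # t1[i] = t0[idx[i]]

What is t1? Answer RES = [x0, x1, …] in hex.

  t0: bf 47 b4 88 91 57 58 0d
  t1: 91 0d bf 91 47 58 58 bf

RES = [0x91, 0x0d, 0xbf, 0x91, 0x47, 0x58, 0x58, 0xbf]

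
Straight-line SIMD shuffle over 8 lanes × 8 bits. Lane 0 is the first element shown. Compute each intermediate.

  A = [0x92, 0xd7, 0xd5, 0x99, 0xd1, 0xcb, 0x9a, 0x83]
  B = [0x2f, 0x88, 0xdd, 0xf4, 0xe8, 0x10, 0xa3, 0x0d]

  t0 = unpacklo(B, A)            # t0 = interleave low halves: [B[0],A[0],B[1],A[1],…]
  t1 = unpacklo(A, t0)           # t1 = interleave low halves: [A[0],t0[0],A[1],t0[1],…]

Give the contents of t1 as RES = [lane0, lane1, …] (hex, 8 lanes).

RES = [ 0x92  0x2f  0xd7  0x92  0xd5  0x88  0x99  0xd7 ]

t0 = [0x2f, 0x92, 0x88, 0xd7, 0xdd, 0xd5, 0xf4, 0x99]
t1 = [0x92, 0x2f, 0xd7, 0x92, 0xd5, 0x88, 0x99, 0xd7]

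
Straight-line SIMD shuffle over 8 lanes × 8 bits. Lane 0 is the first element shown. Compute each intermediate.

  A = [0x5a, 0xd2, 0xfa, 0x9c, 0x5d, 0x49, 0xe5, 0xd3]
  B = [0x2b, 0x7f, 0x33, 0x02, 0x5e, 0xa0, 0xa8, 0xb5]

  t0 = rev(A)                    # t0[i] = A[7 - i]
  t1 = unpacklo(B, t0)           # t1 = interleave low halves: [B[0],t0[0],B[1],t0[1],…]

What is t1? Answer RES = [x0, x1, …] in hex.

RES = [0x2b, 0xd3, 0x7f, 0xe5, 0x33, 0x49, 0x02, 0x5d]

t0 = [0xd3, 0xe5, 0x49, 0x5d, 0x9c, 0xfa, 0xd2, 0x5a]
t1 = [0x2b, 0xd3, 0x7f, 0xe5, 0x33, 0x49, 0x02, 0x5d]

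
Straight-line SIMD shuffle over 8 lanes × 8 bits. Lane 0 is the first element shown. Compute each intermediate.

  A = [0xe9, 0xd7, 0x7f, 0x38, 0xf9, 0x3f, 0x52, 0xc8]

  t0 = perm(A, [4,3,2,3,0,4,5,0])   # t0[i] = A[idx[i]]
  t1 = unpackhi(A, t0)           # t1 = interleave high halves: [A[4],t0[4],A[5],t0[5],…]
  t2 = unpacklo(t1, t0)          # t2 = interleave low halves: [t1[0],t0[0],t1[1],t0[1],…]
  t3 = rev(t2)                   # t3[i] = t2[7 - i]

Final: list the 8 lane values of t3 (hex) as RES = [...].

t0 = [0xf9, 0x38, 0x7f, 0x38, 0xe9, 0xf9, 0x3f, 0xe9]
t1 = [0xf9, 0xe9, 0x3f, 0xf9, 0x52, 0x3f, 0xc8, 0xe9]
t2 = [0xf9, 0xf9, 0xe9, 0x38, 0x3f, 0x7f, 0xf9, 0x38]
t3 = [0x38, 0xf9, 0x7f, 0x3f, 0x38, 0xe9, 0xf9, 0xf9]

RES = [ 0x38  0xf9  0x7f  0x3f  0x38  0xe9  0xf9  0xf9 ]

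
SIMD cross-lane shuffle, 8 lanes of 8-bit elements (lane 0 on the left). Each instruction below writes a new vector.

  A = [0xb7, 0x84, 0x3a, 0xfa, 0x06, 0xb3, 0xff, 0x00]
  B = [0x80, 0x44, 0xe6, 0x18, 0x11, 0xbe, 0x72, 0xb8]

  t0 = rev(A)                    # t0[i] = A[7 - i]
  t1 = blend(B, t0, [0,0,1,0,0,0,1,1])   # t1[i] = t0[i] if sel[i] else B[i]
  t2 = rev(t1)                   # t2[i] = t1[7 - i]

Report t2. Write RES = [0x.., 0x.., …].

RES = [ 0xb7  0x84  0xbe  0x11  0x18  0xb3  0x44  0x80 ]

→ t0 |00|ff|b3|06|fa|3a|84|b7|
→ t1 |80|44|b3|18|11|be|84|b7|
→ t2 |b7|84|be|11|18|b3|44|80|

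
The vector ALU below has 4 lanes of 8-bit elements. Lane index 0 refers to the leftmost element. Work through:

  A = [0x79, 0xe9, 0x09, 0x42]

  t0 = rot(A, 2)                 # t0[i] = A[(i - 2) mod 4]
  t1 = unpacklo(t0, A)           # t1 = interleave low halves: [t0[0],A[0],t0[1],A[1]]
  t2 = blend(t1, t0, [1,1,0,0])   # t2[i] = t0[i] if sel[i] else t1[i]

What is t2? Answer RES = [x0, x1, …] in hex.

RES = [0x09, 0x42, 0x42, 0xe9]

t0 = [0x09, 0x42, 0x79, 0xe9]
t1 = [0x09, 0x79, 0x42, 0xe9]
t2 = [0x09, 0x42, 0x42, 0xe9]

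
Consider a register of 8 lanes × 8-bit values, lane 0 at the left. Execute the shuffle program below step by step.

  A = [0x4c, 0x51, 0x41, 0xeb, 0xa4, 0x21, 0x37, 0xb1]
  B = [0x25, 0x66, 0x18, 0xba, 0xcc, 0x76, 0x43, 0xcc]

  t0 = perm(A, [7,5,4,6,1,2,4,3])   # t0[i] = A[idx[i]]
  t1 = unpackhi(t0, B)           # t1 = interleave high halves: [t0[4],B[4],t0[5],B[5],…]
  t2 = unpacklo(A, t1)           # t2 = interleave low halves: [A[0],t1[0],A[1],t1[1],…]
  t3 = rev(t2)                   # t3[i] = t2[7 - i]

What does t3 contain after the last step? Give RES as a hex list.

t0 = [0xb1, 0x21, 0xa4, 0x37, 0x51, 0x41, 0xa4, 0xeb]
t1 = [0x51, 0xcc, 0x41, 0x76, 0xa4, 0x43, 0xeb, 0xcc]
t2 = [0x4c, 0x51, 0x51, 0xcc, 0x41, 0x41, 0xeb, 0x76]
t3 = [0x76, 0xeb, 0x41, 0x41, 0xcc, 0x51, 0x51, 0x4c]

RES = [0x76, 0xeb, 0x41, 0x41, 0xcc, 0x51, 0x51, 0x4c]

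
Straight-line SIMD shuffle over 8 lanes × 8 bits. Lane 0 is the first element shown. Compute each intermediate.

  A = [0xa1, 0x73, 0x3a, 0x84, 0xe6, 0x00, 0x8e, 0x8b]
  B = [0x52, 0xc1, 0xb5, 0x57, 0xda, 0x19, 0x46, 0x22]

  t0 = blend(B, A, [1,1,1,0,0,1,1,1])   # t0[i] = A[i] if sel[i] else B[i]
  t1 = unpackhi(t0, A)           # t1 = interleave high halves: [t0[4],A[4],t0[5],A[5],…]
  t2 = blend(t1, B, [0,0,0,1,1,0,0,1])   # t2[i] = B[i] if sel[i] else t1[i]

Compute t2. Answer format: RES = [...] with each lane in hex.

t0 = [0xa1, 0x73, 0x3a, 0x57, 0xda, 0x00, 0x8e, 0x8b]
t1 = [0xda, 0xe6, 0x00, 0x00, 0x8e, 0x8e, 0x8b, 0x8b]
t2 = [0xda, 0xe6, 0x00, 0x57, 0xda, 0x8e, 0x8b, 0x22]

RES = [0xda, 0xe6, 0x00, 0x57, 0xda, 0x8e, 0x8b, 0x22]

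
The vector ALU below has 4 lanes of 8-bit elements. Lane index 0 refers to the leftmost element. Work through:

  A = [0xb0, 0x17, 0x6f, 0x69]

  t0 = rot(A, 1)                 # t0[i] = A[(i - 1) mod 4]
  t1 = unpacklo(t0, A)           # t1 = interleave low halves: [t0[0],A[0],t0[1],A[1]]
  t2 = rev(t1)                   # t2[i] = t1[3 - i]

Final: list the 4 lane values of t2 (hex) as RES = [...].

  t0: 69 b0 17 6f
  t1: 69 b0 b0 17
  t2: 17 b0 b0 69

RES = [0x17, 0xb0, 0xb0, 0x69]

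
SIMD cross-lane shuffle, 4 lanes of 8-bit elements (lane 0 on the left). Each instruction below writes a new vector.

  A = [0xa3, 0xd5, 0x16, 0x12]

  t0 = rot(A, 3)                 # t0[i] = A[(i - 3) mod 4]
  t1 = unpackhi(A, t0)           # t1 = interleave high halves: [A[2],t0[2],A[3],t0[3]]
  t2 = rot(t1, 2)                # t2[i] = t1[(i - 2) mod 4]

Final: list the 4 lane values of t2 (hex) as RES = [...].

RES = [0x12, 0xa3, 0x16, 0x12]

t0 = [0xd5, 0x16, 0x12, 0xa3]
t1 = [0x16, 0x12, 0x12, 0xa3]
t2 = [0x12, 0xa3, 0x16, 0x12]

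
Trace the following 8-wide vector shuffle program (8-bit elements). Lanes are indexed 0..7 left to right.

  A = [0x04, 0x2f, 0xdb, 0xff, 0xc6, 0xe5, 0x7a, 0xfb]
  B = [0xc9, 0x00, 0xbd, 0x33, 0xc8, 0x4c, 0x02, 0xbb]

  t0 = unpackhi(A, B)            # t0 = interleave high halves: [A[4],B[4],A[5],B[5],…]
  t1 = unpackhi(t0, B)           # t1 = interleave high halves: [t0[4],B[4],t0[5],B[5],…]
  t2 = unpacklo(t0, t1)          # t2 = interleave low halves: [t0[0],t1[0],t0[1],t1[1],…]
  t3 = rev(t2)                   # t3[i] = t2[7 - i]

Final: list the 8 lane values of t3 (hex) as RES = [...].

→ t0 |c6|c8|e5|4c|7a|02|fb|bb|
→ t1 |7a|c8|02|4c|fb|02|bb|bb|
→ t2 |c6|7a|c8|c8|e5|02|4c|4c|
→ t3 |4c|4c|02|e5|c8|c8|7a|c6|

RES = [0x4c, 0x4c, 0x02, 0xe5, 0xc8, 0xc8, 0x7a, 0xc6]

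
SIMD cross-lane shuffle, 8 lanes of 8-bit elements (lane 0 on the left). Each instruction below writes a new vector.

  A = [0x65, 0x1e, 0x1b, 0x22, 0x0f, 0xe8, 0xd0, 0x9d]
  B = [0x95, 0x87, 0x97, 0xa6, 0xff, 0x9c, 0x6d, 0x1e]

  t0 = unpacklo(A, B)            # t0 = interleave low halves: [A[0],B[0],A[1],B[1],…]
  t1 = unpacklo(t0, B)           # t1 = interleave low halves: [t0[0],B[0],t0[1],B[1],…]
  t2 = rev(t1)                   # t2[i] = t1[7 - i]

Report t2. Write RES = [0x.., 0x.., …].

RES = [ 0xa6  0x87  0x97  0x1e  0x87  0x95  0x95  0x65 ]

→ t0 |65|95|1e|87|1b|97|22|a6|
→ t1 |65|95|95|87|1e|97|87|a6|
→ t2 |a6|87|97|1e|87|95|95|65|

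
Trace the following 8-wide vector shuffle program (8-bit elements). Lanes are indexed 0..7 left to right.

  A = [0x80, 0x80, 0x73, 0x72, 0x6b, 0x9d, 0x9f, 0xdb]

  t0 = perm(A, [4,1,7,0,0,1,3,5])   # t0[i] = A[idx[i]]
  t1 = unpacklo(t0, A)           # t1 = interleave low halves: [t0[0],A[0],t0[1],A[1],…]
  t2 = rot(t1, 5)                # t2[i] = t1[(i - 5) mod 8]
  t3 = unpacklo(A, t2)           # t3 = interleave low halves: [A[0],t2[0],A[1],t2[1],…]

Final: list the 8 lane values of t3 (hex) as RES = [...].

t0 = [0x6b, 0x80, 0xdb, 0x80, 0x80, 0x80, 0x72, 0x9d]
t1 = [0x6b, 0x80, 0x80, 0x80, 0xdb, 0x73, 0x80, 0x72]
t2 = [0x80, 0xdb, 0x73, 0x80, 0x72, 0x6b, 0x80, 0x80]
t3 = [0x80, 0x80, 0x80, 0xdb, 0x73, 0x73, 0x72, 0x80]

RES = [ 0x80  0x80  0x80  0xdb  0x73  0x73  0x72  0x80 ]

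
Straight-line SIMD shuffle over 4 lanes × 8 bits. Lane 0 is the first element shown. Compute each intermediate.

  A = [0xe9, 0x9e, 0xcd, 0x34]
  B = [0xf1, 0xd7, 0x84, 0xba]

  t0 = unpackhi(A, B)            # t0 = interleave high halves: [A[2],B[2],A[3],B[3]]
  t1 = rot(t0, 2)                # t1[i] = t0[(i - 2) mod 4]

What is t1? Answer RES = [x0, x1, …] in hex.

t0 = [0xcd, 0x84, 0x34, 0xba]
t1 = [0x34, 0xba, 0xcd, 0x84]

RES = [0x34, 0xba, 0xcd, 0x84]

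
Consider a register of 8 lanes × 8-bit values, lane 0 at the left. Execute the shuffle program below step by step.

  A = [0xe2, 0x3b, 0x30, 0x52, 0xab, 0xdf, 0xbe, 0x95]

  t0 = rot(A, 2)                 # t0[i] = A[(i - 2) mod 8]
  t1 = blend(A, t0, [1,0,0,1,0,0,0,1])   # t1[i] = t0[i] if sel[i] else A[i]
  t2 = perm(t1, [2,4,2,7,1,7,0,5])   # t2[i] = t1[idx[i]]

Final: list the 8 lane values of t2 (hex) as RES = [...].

t0 = [0xbe, 0x95, 0xe2, 0x3b, 0x30, 0x52, 0xab, 0xdf]
t1 = [0xbe, 0x3b, 0x30, 0x3b, 0xab, 0xdf, 0xbe, 0xdf]
t2 = [0x30, 0xab, 0x30, 0xdf, 0x3b, 0xdf, 0xbe, 0xdf]

RES = [ 0x30  0xab  0x30  0xdf  0x3b  0xdf  0xbe  0xdf ]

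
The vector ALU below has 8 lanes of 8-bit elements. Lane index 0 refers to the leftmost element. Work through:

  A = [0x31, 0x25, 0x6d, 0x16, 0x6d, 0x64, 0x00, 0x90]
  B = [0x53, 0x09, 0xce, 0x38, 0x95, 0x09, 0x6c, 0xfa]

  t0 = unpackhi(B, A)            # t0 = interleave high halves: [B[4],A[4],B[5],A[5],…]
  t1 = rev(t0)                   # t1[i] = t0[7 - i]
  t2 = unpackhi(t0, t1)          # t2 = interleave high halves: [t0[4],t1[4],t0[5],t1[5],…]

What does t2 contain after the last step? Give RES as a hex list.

RES = [0x6c, 0x64, 0x00, 0x09, 0xfa, 0x6d, 0x90, 0x95]

  t0: 95 6d 09 64 6c 00 fa 90
  t1: 90 fa 00 6c 64 09 6d 95
  t2: 6c 64 00 09 fa 6d 90 95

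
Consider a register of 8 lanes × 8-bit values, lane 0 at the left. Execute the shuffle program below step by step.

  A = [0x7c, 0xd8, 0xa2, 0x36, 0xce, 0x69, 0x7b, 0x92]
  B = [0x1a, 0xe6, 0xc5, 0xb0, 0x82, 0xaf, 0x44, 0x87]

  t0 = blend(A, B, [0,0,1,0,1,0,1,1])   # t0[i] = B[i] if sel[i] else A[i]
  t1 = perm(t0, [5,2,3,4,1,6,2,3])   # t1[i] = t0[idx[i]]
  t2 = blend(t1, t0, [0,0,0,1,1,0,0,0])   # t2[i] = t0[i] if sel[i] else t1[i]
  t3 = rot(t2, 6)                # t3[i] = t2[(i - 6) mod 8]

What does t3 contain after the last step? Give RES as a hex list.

RES = [0x36, 0x36, 0x82, 0x44, 0xc5, 0x36, 0x69, 0xc5]

→ t0 |7c|d8|c5|36|82|69|44|87|
→ t1 |69|c5|36|82|d8|44|c5|36|
→ t2 |69|c5|36|36|82|44|c5|36|
→ t3 |36|36|82|44|c5|36|69|c5|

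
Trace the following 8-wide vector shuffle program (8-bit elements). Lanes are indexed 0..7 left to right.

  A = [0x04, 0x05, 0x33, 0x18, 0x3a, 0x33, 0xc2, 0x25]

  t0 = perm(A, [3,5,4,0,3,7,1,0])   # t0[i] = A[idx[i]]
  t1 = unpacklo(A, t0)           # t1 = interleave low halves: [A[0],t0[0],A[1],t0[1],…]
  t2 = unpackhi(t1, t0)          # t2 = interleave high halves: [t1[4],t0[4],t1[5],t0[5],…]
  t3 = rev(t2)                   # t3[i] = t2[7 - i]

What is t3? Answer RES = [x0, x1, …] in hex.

RES = [ 0x04  0x04  0x05  0x18  0x25  0x3a  0x18  0x33 ]

t0 = [0x18, 0x33, 0x3a, 0x04, 0x18, 0x25, 0x05, 0x04]
t1 = [0x04, 0x18, 0x05, 0x33, 0x33, 0x3a, 0x18, 0x04]
t2 = [0x33, 0x18, 0x3a, 0x25, 0x18, 0x05, 0x04, 0x04]
t3 = [0x04, 0x04, 0x05, 0x18, 0x25, 0x3a, 0x18, 0x33]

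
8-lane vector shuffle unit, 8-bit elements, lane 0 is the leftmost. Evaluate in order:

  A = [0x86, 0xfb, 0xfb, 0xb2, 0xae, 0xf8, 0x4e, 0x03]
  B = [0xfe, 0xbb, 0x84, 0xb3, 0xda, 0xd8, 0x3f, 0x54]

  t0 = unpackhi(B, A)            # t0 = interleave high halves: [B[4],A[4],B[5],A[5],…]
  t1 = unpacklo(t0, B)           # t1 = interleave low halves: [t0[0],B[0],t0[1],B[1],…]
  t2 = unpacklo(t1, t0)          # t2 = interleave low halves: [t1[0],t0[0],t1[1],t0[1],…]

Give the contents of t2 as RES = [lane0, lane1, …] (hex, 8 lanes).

→ t0 |da|ae|d8|f8|3f|4e|54|03|
→ t1 |da|fe|ae|bb|d8|84|f8|b3|
→ t2 |da|da|fe|ae|ae|d8|bb|f8|

RES = [0xda, 0xda, 0xfe, 0xae, 0xae, 0xd8, 0xbb, 0xf8]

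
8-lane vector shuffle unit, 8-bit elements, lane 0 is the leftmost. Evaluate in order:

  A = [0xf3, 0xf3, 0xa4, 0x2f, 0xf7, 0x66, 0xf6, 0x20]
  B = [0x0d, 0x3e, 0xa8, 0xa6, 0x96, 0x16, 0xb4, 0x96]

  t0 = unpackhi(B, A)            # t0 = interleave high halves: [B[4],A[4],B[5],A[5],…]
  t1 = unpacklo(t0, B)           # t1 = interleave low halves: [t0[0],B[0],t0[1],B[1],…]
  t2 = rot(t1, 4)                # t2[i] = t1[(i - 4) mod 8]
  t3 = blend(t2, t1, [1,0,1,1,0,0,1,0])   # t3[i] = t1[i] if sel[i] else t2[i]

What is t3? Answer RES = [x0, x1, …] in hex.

  t0: 96 f7 16 66 b4 f6 96 20
  t1: 96 0d f7 3e 16 a8 66 a6
  t2: 16 a8 66 a6 96 0d f7 3e
  t3: 96 a8 f7 3e 96 0d 66 3e

RES = [ 0x96  0xa8  0xf7  0x3e  0x96  0x0d  0x66  0x3e ]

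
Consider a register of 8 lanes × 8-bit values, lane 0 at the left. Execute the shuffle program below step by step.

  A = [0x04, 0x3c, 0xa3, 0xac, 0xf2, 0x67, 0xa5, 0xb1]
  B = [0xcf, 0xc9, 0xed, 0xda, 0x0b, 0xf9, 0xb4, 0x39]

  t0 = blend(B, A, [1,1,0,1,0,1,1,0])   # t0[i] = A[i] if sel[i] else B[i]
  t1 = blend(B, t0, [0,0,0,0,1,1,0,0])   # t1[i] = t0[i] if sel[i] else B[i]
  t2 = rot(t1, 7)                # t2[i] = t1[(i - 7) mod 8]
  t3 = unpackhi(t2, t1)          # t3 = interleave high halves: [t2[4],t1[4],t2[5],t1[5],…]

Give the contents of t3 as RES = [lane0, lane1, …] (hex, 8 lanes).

RES = [ 0x67  0x0b  0xb4  0x67  0x39  0xb4  0xcf  0x39 ]

  t0: 04 3c ed ac 0b 67 a5 39
  t1: cf c9 ed da 0b 67 b4 39
  t2: c9 ed da 0b 67 b4 39 cf
  t3: 67 0b b4 67 39 b4 cf 39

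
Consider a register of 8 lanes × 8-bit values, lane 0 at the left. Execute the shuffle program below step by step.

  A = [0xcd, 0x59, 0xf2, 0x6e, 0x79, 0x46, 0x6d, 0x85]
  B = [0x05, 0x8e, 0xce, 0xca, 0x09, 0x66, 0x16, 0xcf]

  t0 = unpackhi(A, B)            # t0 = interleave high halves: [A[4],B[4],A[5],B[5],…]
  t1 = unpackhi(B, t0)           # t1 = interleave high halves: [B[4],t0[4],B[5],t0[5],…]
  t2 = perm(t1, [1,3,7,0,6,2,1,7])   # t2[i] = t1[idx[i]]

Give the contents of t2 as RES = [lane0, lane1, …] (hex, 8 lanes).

→ t0 |79|09|46|66|6d|16|85|cf|
→ t1 |09|6d|66|16|16|85|cf|cf|
→ t2 |6d|16|cf|09|cf|66|6d|cf|

RES = [ 0x6d  0x16  0xcf  0x09  0xcf  0x66  0x6d  0xcf ]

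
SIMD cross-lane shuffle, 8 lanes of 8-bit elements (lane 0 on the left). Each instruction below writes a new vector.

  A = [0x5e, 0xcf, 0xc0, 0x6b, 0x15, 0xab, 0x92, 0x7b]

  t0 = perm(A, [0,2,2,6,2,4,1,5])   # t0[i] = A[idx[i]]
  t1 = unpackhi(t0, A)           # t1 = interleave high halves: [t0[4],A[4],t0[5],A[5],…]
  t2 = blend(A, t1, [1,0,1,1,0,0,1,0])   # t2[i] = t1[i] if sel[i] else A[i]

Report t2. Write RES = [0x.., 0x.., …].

→ t0 |5e|c0|c0|92|c0|15|cf|ab|
→ t1 |c0|15|15|ab|cf|92|ab|7b|
→ t2 |c0|cf|15|ab|15|ab|ab|7b|

RES = [0xc0, 0xcf, 0x15, 0xab, 0x15, 0xab, 0xab, 0x7b]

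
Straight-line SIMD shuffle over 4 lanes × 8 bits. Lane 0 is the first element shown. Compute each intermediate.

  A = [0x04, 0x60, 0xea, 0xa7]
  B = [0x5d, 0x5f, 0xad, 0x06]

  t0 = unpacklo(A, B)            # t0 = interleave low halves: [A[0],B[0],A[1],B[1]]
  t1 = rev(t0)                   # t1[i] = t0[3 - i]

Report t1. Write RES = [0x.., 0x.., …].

RES = [0x5f, 0x60, 0x5d, 0x04]

t0 = [0x04, 0x5d, 0x60, 0x5f]
t1 = [0x5f, 0x60, 0x5d, 0x04]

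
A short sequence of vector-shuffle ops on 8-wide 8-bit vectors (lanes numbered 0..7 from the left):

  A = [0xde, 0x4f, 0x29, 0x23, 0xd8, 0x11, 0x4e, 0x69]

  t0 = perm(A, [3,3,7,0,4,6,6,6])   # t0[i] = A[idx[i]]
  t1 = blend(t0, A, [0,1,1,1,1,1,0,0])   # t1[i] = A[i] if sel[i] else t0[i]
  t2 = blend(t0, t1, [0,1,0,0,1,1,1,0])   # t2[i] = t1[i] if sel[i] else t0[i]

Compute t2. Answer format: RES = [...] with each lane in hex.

t0 = [0x23, 0x23, 0x69, 0xde, 0xd8, 0x4e, 0x4e, 0x4e]
t1 = [0x23, 0x4f, 0x29, 0x23, 0xd8, 0x11, 0x4e, 0x4e]
t2 = [0x23, 0x4f, 0x69, 0xde, 0xd8, 0x11, 0x4e, 0x4e]

RES = [0x23, 0x4f, 0x69, 0xde, 0xd8, 0x11, 0x4e, 0x4e]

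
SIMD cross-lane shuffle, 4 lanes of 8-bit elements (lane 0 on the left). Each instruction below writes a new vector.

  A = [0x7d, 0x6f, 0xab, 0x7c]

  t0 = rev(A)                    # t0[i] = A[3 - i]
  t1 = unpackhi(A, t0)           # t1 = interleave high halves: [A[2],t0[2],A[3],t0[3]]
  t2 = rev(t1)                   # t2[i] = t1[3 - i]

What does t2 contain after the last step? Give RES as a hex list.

  t0: 7c ab 6f 7d
  t1: ab 6f 7c 7d
  t2: 7d 7c 6f ab

RES = [ 0x7d  0x7c  0x6f  0xab ]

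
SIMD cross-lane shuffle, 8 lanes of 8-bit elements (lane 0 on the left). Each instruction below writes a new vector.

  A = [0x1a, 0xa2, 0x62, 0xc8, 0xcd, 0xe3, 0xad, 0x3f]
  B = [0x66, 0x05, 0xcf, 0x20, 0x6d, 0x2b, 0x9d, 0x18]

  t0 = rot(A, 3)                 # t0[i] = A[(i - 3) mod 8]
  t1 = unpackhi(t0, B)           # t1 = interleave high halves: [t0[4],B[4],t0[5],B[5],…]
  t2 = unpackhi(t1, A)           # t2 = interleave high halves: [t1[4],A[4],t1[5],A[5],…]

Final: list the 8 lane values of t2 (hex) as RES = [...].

RES = [ 0xc8  0xcd  0x9d  0xe3  0xcd  0xad  0x18  0x3f ]

t0 = [0xe3, 0xad, 0x3f, 0x1a, 0xa2, 0x62, 0xc8, 0xcd]
t1 = [0xa2, 0x6d, 0x62, 0x2b, 0xc8, 0x9d, 0xcd, 0x18]
t2 = [0xc8, 0xcd, 0x9d, 0xe3, 0xcd, 0xad, 0x18, 0x3f]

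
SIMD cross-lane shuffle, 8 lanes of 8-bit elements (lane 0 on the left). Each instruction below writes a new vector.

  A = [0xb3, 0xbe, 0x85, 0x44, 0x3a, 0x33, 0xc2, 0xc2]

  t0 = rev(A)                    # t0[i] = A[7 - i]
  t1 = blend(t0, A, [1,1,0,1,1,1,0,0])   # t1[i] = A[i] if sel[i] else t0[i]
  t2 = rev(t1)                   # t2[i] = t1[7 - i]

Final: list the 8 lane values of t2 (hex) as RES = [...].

RES = [0xb3, 0xbe, 0x33, 0x3a, 0x44, 0x33, 0xbe, 0xb3]

→ t0 |c2|c2|33|3a|44|85|be|b3|
→ t1 |b3|be|33|44|3a|33|be|b3|
→ t2 |b3|be|33|3a|44|33|be|b3|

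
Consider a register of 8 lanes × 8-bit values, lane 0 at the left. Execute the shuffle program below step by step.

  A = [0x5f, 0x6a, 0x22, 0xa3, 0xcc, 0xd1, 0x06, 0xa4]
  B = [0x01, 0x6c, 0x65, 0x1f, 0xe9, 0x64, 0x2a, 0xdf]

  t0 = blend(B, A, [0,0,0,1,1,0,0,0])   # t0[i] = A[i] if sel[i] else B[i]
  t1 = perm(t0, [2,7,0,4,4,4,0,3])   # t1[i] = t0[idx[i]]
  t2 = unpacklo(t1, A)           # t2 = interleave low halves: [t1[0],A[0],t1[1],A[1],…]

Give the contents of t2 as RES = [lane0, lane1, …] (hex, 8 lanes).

RES = [ 0x65  0x5f  0xdf  0x6a  0x01  0x22  0xcc  0xa3 ]

  t0: 01 6c 65 a3 cc 64 2a df
  t1: 65 df 01 cc cc cc 01 a3
  t2: 65 5f df 6a 01 22 cc a3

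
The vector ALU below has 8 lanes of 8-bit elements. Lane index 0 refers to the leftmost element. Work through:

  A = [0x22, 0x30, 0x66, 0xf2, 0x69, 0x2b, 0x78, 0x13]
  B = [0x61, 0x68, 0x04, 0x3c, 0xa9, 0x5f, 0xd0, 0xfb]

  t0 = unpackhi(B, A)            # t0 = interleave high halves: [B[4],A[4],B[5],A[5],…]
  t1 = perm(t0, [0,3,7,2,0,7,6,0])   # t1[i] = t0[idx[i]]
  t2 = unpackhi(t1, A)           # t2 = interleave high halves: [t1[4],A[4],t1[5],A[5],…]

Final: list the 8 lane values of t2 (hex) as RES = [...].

  t0: a9 69 5f 2b d0 78 fb 13
  t1: a9 2b 13 5f a9 13 fb a9
  t2: a9 69 13 2b fb 78 a9 13

RES = [0xa9, 0x69, 0x13, 0x2b, 0xfb, 0x78, 0xa9, 0x13]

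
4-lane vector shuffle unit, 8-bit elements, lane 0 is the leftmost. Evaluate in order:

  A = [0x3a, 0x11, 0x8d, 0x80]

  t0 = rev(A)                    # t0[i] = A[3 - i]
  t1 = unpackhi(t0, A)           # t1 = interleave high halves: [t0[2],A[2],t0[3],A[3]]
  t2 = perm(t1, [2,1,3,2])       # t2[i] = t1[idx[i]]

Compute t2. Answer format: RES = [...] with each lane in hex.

t0 = [0x80, 0x8d, 0x11, 0x3a]
t1 = [0x11, 0x8d, 0x3a, 0x80]
t2 = [0x3a, 0x8d, 0x80, 0x3a]

RES = [ 0x3a  0x8d  0x80  0x3a ]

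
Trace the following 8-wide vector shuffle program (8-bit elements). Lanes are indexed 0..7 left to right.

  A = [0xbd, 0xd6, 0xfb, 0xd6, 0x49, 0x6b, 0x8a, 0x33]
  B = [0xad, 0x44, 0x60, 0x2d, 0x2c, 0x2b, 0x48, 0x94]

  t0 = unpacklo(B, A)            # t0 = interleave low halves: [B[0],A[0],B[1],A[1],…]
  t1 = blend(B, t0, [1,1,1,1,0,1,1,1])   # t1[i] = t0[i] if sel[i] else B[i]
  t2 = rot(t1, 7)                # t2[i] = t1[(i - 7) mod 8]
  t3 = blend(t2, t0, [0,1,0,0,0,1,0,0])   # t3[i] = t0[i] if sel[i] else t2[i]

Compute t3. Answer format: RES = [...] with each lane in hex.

RES = [0xbd, 0xbd, 0xd6, 0x2c, 0xfb, 0xfb, 0xd6, 0xad]

t0 = [0xad, 0xbd, 0x44, 0xd6, 0x60, 0xfb, 0x2d, 0xd6]
t1 = [0xad, 0xbd, 0x44, 0xd6, 0x2c, 0xfb, 0x2d, 0xd6]
t2 = [0xbd, 0x44, 0xd6, 0x2c, 0xfb, 0x2d, 0xd6, 0xad]
t3 = [0xbd, 0xbd, 0xd6, 0x2c, 0xfb, 0xfb, 0xd6, 0xad]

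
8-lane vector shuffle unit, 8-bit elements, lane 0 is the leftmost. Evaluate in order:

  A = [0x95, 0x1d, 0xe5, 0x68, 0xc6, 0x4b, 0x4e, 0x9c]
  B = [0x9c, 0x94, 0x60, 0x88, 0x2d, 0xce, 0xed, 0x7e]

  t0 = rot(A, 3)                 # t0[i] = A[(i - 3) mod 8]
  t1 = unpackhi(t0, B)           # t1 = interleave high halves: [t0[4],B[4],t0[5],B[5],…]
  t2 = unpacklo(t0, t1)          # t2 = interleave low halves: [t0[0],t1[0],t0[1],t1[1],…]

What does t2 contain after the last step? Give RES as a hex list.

t0 = [0x4b, 0x4e, 0x9c, 0x95, 0x1d, 0xe5, 0x68, 0xc6]
t1 = [0x1d, 0x2d, 0xe5, 0xce, 0x68, 0xed, 0xc6, 0x7e]
t2 = [0x4b, 0x1d, 0x4e, 0x2d, 0x9c, 0xe5, 0x95, 0xce]

RES = [0x4b, 0x1d, 0x4e, 0x2d, 0x9c, 0xe5, 0x95, 0xce]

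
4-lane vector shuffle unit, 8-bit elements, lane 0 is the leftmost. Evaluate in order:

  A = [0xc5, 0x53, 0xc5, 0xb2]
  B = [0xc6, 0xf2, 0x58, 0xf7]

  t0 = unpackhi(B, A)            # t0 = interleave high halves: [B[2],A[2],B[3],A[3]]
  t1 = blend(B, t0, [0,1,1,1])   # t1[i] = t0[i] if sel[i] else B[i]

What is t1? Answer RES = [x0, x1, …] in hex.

t0 = [0x58, 0xc5, 0xf7, 0xb2]
t1 = [0xc6, 0xc5, 0xf7, 0xb2]

RES = [0xc6, 0xc5, 0xf7, 0xb2]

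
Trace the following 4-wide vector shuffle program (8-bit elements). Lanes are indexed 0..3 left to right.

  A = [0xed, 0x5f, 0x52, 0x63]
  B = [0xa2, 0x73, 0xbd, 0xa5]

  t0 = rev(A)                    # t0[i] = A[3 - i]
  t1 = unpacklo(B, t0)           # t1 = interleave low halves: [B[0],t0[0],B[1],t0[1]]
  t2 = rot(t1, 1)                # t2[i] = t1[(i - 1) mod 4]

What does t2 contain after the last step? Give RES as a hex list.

RES = [0x52, 0xa2, 0x63, 0x73]

t0 = [0x63, 0x52, 0x5f, 0xed]
t1 = [0xa2, 0x63, 0x73, 0x52]
t2 = [0x52, 0xa2, 0x63, 0x73]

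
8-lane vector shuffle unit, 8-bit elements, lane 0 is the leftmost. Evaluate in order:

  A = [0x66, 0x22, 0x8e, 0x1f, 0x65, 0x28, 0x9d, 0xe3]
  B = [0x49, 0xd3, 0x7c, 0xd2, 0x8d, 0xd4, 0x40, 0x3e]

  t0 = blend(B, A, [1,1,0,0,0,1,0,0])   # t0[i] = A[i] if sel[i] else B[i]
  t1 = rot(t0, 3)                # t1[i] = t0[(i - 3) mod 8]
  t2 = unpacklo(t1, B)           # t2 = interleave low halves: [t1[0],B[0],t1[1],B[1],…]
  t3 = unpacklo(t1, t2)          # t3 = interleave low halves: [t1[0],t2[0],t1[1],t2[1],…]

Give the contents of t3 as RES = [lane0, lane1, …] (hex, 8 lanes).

RES = [0x28, 0x28, 0x40, 0x49, 0x3e, 0x40, 0x66, 0xd3]

→ t0 |66|22|7c|d2|8d|28|40|3e|
→ t1 |28|40|3e|66|22|7c|d2|8d|
→ t2 |28|49|40|d3|3e|7c|66|d2|
→ t3 |28|28|40|49|3e|40|66|d3|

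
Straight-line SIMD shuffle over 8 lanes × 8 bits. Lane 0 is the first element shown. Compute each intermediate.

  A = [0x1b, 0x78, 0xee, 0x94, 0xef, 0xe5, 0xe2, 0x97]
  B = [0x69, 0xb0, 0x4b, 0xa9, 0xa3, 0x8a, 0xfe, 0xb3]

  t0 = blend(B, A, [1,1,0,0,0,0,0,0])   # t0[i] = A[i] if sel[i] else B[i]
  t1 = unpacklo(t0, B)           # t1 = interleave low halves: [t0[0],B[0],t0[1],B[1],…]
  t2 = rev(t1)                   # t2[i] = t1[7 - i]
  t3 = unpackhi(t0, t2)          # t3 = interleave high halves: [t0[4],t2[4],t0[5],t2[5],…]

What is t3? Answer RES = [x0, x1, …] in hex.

RES = [ 0xa3  0xb0  0x8a  0x78  0xfe  0x69  0xb3  0x1b ]

→ t0 |1b|78|4b|a9|a3|8a|fe|b3|
→ t1 |1b|69|78|b0|4b|4b|a9|a9|
→ t2 |a9|a9|4b|4b|b0|78|69|1b|
→ t3 |a3|b0|8a|78|fe|69|b3|1b|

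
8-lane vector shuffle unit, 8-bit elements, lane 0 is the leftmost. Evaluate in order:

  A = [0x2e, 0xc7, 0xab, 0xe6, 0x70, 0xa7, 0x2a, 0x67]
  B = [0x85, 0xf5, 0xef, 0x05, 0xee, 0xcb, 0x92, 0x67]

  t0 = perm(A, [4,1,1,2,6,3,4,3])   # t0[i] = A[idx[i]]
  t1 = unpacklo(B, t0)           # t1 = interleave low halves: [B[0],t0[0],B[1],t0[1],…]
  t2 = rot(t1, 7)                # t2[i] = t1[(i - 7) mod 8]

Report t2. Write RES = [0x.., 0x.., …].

  t0: 70 c7 c7 ab 2a e6 70 e6
  t1: 85 70 f5 c7 ef c7 05 ab
  t2: 70 f5 c7 ef c7 05 ab 85

RES = [0x70, 0xf5, 0xc7, 0xef, 0xc7, 0x05, 0xab, 0x85]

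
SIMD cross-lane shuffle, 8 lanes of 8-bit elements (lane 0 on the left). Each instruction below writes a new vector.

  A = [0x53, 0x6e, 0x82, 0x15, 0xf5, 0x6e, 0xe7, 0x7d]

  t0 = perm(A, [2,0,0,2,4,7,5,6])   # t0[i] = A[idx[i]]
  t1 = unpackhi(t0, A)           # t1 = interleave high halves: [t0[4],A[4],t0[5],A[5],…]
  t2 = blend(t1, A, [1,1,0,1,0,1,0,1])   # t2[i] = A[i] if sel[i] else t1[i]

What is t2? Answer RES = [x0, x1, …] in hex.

→ t0 |82|53|53|82|f5|7d|6e|e7|
→ t1 |f5|f5|7d|6e|6e|e7|e7|7d|
→ t2 |53|6e|7d|15|6e|6e|e7|7d|

RES = [ 0x53  0x6e  0x7d  0x15  0x6e  0x6e  0xe7  0x7d ]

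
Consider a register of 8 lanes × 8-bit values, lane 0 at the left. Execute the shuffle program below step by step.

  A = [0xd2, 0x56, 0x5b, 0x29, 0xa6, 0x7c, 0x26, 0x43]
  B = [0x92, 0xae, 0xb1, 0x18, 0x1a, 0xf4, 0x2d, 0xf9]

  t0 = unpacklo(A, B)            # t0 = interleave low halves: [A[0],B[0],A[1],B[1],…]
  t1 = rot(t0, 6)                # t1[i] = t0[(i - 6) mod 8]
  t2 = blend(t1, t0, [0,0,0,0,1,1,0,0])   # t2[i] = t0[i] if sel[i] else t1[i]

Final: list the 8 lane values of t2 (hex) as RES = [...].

t0 = [0xd2, 0x92, 0x56, 0xae, 0x5b, 0xb1, 0x29, 0x18]
t1 = [0x56, 0xae, 0x5b, 0xb1, 0x29, 0x18, 0xd2, 0x92]
t2 = [0x56, 0xae, 0x5b, 0xb1, 0x5b, 0xb1, 0xd2, 0x92]

RES = [ 0x56  0xae  0x5b  0xb1  0x5b  0xb1  0xd2  0x92 ]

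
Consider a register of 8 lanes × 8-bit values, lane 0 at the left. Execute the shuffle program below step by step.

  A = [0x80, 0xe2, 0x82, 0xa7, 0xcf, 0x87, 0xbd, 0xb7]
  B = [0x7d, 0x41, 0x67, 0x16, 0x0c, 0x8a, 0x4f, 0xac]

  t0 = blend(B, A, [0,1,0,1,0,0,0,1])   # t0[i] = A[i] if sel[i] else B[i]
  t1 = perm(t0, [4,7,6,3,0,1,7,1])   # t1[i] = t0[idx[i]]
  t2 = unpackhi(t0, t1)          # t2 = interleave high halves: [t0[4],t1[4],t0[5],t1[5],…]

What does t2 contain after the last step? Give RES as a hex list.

RES = [ 0x0c  0x7d  0x8a  0xe2  0x4f  0xb7  0xb7  0xe2 ]

  t0: 7d e2 67 a7 0c 8a 4f b7
  t1: 0c b7 4f a7 7d e2 b7 e2
  t2: 0c 7d 8a e2 4f b7 b7 e2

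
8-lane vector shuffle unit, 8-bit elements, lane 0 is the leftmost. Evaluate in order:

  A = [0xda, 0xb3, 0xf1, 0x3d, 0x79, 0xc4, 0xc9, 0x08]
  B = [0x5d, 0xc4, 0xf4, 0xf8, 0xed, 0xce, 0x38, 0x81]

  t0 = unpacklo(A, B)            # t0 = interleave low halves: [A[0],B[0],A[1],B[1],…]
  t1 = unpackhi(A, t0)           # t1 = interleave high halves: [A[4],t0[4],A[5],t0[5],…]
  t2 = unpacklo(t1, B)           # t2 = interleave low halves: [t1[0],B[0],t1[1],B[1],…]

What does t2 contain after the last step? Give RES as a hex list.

→ t0 |da|5d|b3|c4|f1|f4|3d|f8|
→ t1 |79|f1|c4|f4|c9|3d|08|f8|
→ t2 |79|5d|f1|c4|c4|f4|f4|f8|

RES = [ 0x79  0x5d  0xf1  0xc4  0xc4  0xf4  0xf4  0xf8 ]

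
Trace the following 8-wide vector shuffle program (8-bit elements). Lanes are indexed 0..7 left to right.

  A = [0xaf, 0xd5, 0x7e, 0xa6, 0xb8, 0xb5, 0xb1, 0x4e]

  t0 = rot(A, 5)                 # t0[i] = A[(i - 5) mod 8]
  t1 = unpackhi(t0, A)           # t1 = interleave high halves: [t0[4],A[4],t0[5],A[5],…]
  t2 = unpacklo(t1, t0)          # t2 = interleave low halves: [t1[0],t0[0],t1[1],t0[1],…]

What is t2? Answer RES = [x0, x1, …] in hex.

  t0: a6 b8 b5 b1 4e af d5 7e
  t1: 4e b8 af b5 d5 b1 7e 4e
  t2: 4e a6 b8 b8 af b5 b5 b1

RES = [0x4e, 0xa6, 0xb8, 0xb8, 0xaf, 0xb5, 0xb5, 0xb1]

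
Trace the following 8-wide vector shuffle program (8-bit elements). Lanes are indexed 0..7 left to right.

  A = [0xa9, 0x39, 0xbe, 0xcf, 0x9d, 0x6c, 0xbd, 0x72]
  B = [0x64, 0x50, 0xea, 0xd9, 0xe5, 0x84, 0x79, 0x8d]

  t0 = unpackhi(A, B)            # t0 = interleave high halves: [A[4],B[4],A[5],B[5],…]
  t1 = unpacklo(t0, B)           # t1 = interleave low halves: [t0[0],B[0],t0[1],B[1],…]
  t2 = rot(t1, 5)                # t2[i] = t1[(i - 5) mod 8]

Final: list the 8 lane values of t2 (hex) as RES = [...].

RES = [ 0x50  0x6c  0xea  0x84  0xd9  0x9d  0x64  0xe5 ]

  t0: 9d e5 6c 84 bd 79 72 8d
  t1: 9d 64 e5 50 6c ea 84 d9
  t2: 50 6c ea 84 d9 9d 64 e5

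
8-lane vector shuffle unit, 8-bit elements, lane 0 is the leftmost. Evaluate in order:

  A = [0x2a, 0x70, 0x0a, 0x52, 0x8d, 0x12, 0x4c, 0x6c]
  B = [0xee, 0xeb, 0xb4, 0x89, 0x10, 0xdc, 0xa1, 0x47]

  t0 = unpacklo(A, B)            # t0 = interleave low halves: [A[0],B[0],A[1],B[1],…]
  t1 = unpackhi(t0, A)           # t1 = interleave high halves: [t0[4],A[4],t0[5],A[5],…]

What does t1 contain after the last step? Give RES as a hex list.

→ t0 |2a|ee|70|eb|0a|b4|52|89|
→ t1 |0a|8d|b4|12|52|4c|89|6c|

RES = [ 0x0a  0x8d  0xb4  0x12  0x52  0x4c  0x89  0x6c ]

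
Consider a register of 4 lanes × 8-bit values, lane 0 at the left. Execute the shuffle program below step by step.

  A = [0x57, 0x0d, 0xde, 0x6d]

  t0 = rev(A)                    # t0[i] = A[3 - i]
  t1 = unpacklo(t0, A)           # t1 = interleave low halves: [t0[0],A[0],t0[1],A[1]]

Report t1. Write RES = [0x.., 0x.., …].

t0 = [0x6d, 0xde, 0x0d, 0x57]
t1 = [0x6d, 0x57, 0xde, 0x0d]

RES = [0x6d, 0x57, 0xde, 0x0d]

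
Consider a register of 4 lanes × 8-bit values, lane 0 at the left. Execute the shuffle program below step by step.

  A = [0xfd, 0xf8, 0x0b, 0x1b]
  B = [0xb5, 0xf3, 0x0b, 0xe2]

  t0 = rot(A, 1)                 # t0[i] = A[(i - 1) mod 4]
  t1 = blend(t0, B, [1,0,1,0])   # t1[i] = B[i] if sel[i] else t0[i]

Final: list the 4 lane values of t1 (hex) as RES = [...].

RES = [0xb5, 0xfd, 0x0b, 0x0b]

  t0: 1b fd f8 0b
  t1: b5 fd 0b 0b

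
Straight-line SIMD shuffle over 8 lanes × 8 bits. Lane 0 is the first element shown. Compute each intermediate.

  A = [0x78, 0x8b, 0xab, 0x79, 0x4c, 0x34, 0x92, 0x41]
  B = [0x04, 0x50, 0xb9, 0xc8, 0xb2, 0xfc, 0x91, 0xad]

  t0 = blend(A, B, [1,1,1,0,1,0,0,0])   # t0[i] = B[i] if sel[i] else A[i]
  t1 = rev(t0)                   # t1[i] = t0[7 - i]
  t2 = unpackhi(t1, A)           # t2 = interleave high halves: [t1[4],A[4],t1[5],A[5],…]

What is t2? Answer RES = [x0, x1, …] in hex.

  t0: 04 50 b9 79 b2 34 92 41
  t1: 41 92 34 b2 79 b9 50 04
  t2: 79 4c b9 34 50 92 04 41

RES = [0x79, 0x4c, 0xb9, 0x34, 0x50, 0x92, 0x04, 0x41]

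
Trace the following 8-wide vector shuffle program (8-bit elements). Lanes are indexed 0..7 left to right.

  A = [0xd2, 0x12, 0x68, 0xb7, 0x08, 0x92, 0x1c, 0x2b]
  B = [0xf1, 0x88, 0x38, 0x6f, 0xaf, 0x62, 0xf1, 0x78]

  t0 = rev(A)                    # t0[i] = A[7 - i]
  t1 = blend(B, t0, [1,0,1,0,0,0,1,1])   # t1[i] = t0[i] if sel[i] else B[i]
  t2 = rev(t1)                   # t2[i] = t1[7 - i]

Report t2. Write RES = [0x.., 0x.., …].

RES = [ 0xd2  0x12  0x62  0xaf  0x6f  0x92  0x88  0x2b ]

t0 = [0x2b, 0x1c, 0x92, 0x08, 0xb7, 0x68, 0x12, 0xd2]
t1 = [0x2b, 0x88, 0x92, 0x6f, 0xaf, 0x62, 0x12, 0xd2]
t2 = [0xd2, 0x12, 0x62, 0xaf, 0x6f, 0x92, 0x88, 0x2b]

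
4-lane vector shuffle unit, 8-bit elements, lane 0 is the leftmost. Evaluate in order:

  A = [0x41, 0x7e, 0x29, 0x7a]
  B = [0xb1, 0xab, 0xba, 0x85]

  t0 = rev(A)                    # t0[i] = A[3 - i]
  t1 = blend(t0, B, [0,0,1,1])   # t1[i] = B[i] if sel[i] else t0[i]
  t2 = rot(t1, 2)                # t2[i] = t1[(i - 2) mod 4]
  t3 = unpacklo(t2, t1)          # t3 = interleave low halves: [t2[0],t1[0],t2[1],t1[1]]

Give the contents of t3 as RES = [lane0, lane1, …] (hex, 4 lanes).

RES = [ 0xba  0x7a  0x85  0x29 ]

→ t0 |7a|29|7e|41|
→ t1 |7a|29|ba|85|
→ t2 |ba|85|7a|29|
→ t3 |ba|7a|85|29|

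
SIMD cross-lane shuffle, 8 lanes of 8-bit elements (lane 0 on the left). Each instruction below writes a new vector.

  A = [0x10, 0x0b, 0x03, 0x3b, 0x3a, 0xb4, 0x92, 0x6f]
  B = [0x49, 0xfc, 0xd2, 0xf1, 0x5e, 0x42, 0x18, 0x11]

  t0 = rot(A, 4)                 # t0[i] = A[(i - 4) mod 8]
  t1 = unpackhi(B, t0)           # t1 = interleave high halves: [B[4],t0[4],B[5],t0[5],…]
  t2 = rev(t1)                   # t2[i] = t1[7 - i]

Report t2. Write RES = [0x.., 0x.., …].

→ t0 |3a|b4|92|6f|10|0b|03|3b|
→ t1 |5e|10|42|0b|18|03|11|3b|
→ t2 |3b|11|03|18|0b|42|10|5e|

RES = [0x3b, 0x11, 0x03, 0x18, 0x0b, 0x42, 0x10, 0x5e]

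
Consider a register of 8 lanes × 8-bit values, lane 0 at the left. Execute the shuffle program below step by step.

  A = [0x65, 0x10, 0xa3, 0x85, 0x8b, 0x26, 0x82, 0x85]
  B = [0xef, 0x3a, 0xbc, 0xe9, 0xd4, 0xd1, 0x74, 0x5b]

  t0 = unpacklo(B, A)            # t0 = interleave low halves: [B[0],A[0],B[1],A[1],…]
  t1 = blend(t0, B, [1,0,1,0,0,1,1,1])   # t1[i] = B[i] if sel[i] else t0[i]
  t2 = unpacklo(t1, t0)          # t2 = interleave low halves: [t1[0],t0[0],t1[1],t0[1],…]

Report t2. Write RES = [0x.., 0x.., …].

  t0: ef 65 3a 10 bc a3 e9 85
  t1: ef 65 bc 10 bc d1 74 5b
  t2: ef ef 65 65 bc 3a 10 10

RES = [ 0xef  0xef  0x65  0x65  0xbc  0x3a  0x10  0x10 ]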